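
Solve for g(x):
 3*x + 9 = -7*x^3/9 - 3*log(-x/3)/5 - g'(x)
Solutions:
 g(x) = C1 - 7*x^4/36 - 3*x^2/2 - 3*x*log(-x)/5 + 3*x*(-14 + log(3))/5


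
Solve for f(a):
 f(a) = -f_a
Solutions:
 f(a) = C1*exp(-a)


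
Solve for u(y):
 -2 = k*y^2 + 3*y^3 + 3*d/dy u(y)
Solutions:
 u(y) = C1 - k*y^3/9 - y^4/4 - 2*y/3


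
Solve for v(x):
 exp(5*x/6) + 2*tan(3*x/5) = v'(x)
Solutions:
 v(x) = C1 + 6*exp(5*x/6)/5 - 10*log(cos(3*x/5))/3


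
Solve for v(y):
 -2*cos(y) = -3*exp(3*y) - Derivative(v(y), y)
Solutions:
 v(y) = C1 - exp(3*y) + 2*sin(y)


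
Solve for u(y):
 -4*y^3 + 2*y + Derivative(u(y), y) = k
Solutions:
 u(y) = C1 + k*y + y^4 - y^2


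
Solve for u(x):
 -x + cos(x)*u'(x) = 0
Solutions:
 u(x) = C1 + Integral(x/cos(x), x)


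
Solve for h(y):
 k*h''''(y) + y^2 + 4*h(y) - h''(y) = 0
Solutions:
 h(y) = C1*exp(-sqrt(2)*y*sqrt((1 - sqrt(1 - 16*k))/k)/2) + C2*exp(sqrt(2)*y*sqrt((1 - sqrt(1 - 16*k))/k)/2) + C3*exp(-sqrt(2)*y*sqrt((sqrt(1 - 16*k) + 1)/k)/2) + C4*exp(sqrt(2)*y*sqrt((sqrt(1 - 16*k) + 1)/k)/2) - y^2/4 - 1/8


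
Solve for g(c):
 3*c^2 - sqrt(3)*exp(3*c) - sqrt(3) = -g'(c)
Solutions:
 g(c) = C1 - c^3 + sqrt(3)*c + sqrt(3)*exp(3*c)/3


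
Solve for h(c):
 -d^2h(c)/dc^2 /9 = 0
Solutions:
 h(c) = C1 + C2*c


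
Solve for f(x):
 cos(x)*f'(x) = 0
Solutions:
 f(x) = C1


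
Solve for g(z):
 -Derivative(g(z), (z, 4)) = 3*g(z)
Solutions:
 g(z) = (C1*sin(sqrt(2)*3^(1/4)*z/2) + C2*cos(sqrt(2)*3^(1/4)*z/2))*exp(-sqrt(2)*3^(1/4)*z/2) + (C3*sin(sqrt(2)*3^(1/4)*z/2) + C4*cos(sqrt(2)*3^(1/4)*z/2))*exp(sqrt(2)*3^(1/4)*z/2)


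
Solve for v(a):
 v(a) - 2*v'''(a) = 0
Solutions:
 v(a) = C3*exp(2^(2/3)*a/2) + (C1*sin(2^(2/3)*sqrt(3)*a/4) + C2*cos(2^(2/3)*sqrt(3)*a/4))*exp(-2^(2/3)*a/4)


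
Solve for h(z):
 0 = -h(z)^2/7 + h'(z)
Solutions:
 h(z) = -7/(C1 + z)


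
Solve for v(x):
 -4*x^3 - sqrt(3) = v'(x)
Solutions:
 v(x) = C1 - x^4 - sqrt(3)*x


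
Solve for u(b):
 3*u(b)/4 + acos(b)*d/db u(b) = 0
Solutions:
 u(b) = C1*exp(-3*Integral(1/acos(b), b)/4)


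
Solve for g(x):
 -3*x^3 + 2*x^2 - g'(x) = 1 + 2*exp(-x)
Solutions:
 g(x) = C1 - 3*x^4/4 + 2*x^3/3 - x + 2*exp(-x)


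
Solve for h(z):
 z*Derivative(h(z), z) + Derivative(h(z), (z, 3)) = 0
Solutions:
 h(z) = C1 + Integral(C2*airyai(-z) + C3*airybi(-z), z)


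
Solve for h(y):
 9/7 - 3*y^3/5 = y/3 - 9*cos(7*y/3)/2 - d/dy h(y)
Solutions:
 h(y) = C1 + 3*y^4/20 + y^2/6 - 9*y/7 - 27*sin(7*y/3)/14


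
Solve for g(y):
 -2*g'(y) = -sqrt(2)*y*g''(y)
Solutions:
 g(y) = C1 + C2*y^(1 + sqrt(2))


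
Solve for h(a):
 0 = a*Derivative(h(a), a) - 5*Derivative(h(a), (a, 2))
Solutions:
 h(a) = C1 + C2*erfi(sqrt(10)*a/10)


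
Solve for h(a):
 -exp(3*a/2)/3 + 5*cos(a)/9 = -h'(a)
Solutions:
 h(a) = C1 + 2*exp(3*a/2)/9 - 5*sin(a)/9


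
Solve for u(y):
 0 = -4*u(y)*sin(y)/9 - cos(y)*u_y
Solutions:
 u(y) = C1*cos(y)^(4/9)


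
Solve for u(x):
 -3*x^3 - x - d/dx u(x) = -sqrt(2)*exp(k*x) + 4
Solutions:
 u(x) = C1 - 3*x^4/4 - x^2/2 - 4*x + sqrt(2)*exp(k*x)/k


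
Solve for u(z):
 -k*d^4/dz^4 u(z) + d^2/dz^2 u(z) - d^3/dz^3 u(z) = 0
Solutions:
 u(z) = C1 + C2*z + C3*exp(z*(sqrt(4*k + 1) - 1)/(2*k)) + C4*exp(-z*(sqrt(4*k + 1) + 1)/(2*k))


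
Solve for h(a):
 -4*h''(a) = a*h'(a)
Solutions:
 h(a) = C1 + C2*erf(sqrt(2)*a/4)


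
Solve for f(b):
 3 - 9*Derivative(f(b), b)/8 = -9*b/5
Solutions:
 f(b) = C1 + 4*b^2/5 + 8*b/3


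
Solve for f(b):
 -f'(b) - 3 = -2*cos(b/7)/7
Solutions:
 f(b) = C1 - 3*b + 2*sin(b/7)


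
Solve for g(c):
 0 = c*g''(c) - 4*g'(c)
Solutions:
 g(c) = C1 + C2*c^5


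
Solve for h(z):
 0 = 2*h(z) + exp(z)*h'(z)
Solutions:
 h(z) = C1*exp(2*exp(-z))


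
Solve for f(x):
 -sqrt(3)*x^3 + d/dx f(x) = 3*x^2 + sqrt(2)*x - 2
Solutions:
 f(x) = C1 + sqrt(3)*x^4/4 + x^3 + sqrt(2)*x^2/2 - 2*x


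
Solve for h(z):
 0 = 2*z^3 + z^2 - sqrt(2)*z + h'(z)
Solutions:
 h(z) = C1 - z^4/2 - z^3/3 + sqrt(2)*z^2/2


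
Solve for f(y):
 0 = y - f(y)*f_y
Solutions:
 f(y) = -sqrt(C1 + y^2)
 f(y) = sqrt(C1 + y^2)


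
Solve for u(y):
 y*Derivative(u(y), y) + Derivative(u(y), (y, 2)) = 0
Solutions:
 u(y) = C1 + C2*erf(sqrt(2)*y/2)


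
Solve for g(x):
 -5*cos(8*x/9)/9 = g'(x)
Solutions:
 g(x) = C1 - 5*sin(8*x/9)/8


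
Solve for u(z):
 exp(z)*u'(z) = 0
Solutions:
 u(z) = C1


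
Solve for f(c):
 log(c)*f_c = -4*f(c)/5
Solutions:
 f(c) = C1*exp(-4*li(c)/5)


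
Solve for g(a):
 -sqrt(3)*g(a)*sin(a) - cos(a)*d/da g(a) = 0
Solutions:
 g(a) = C1*cos(a)^(sqrt(3))


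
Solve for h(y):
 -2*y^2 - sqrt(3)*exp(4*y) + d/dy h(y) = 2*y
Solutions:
 h(y) = C1 + 2*y^3/3 + y^2 + sqrt(3)*exp(4*y)/4


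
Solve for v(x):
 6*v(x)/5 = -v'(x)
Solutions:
 v(x) = C1*exp(-6*x/5)


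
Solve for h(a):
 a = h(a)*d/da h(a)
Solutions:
 h(a) = -sqrt(C1 + a^2)
 h(a) = sqrt(C1 + a^2)


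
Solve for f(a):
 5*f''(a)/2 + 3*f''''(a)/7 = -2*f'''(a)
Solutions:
 f(a) = C1 + C2*a + (C3*sin(sqrt(14)*a/6) + C4*cos(sqrt(14)*a/6))*exp(-7*a/3)


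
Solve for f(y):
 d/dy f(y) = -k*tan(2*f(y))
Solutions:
 f(y) = -asin(C1*exp(-2*k*y))/2 + pi/2
 f(y) = asin(C1*exp(-2*k*y))/2


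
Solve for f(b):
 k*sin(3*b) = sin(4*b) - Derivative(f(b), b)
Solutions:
 f(b) = C1 + k*cos(3*b)/3 - cos(4*b)/4


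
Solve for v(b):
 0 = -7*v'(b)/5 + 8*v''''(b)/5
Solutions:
 v(b) = C1 + C4*exp(7^(1/3)*b/2) + (C2*sin(sqrt(3)*7^(1/3)*b/4) + C3*cos(sqrt(3)*7^(1/3)*b/4))*exp(-7^(1/3)*b/4)


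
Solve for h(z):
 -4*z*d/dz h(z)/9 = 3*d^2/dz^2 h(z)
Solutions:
 h(z) = C1 + C2*erf(sqrt(6)*z/9)


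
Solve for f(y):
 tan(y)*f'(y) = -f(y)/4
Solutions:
 f(y) = C1/sin(y)^(1/4)


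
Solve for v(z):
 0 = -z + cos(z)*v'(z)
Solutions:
 v(z) = C1 + Integral(z/cos(z), z)


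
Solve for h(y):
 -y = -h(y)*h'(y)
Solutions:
 h(y) = -sqrt(C1 + y^2)
 h(y) = sqrt(C1 + y^2)


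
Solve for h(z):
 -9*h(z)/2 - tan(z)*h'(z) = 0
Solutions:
 h(z) = C1/sin(z)^(9/2)


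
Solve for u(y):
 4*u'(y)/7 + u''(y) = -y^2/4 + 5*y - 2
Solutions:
 u(y) = C1 + C2*exp(-4*y/7) - 7*y^3/48 + 329*y^2/64 - 2751*y/128


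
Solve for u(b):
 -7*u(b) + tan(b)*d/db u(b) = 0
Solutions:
 u(b) = C1*sin(b)^7


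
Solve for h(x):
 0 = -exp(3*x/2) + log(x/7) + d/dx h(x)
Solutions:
 h(x) = C1 - x*log(x) + x*(1 + log(7)) + 2*exp(3*x/2)/3


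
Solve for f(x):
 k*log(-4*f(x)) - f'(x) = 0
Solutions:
 Integral(1/(log(-_y) + 2*log(2)), (_y, f(x))) = C1 + k*x


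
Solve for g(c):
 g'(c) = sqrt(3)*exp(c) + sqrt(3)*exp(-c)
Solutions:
 g(c) = C1 + 2*sqrt(3)*sinh(c)


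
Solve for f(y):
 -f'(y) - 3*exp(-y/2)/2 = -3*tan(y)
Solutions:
 f(y) = C1 + 3*log(tan(y)^2 + 1)/2 + 3*exp(-y/2)


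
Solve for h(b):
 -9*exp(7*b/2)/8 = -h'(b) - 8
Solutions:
 h(b) = C1 - 8*b + 9*exp(7*b/2)/28


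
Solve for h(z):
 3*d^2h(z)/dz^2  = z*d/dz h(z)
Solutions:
 h(z) = C1 + C2*erfi(sqrt(6)*z/6)


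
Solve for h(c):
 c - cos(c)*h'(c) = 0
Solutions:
 h(c) = C1 + Integral(c/cos(c), c)


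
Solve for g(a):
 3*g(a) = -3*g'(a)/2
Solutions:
 g(a) = C1*exp(-2*a)


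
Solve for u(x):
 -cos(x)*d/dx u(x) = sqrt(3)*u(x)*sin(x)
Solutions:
 u(x) = C1*cos(x)^(sqrt(3))


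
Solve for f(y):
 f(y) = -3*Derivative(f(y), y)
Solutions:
 f(y) = C1*exp(-y/3)


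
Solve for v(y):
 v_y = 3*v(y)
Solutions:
 v(y) = C1*exp(3*y)


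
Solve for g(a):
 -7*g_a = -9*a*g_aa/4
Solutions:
 g(a) = C1 + C2*a^(37/9)


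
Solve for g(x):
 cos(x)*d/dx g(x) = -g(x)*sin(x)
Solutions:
 g(x) = C1*cos(x)


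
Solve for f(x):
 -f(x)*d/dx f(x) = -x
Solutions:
 f(x) = -sqrt(C1 + x^2)
 f(x) = sqrt(C1 + x^2)


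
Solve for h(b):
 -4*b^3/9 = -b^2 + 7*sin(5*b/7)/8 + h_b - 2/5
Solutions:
 h(b) = C1 - b^4/9 + b^3/3 + 2*b/5 + 49*cos(5*b/7)/40


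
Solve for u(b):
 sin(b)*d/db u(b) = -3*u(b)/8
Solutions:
 u(b) = C1*(cos(b) + 1)^(3/16)/(cos(b) - 1)^(3/16)


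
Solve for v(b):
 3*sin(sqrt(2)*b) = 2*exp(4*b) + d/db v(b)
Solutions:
 v(b) = C1 - exp(4*b)/2 - 3*sqrt(2)*cos(sqrt(2)*b)/2


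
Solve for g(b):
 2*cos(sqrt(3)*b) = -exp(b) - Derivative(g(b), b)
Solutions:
 g(b) = C1 - exp(b) - 2*sqrt(3)*sin(sqrt(3)*b)/3


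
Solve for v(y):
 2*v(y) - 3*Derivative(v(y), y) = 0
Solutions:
 v(y) = C1*exp(2*y/3)


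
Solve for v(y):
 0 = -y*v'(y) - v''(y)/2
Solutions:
 v(y) = C1 + C2*erf(y)


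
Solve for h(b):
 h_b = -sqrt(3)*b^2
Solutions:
 h(b) = C1 - sqrt(3)*b^3/3


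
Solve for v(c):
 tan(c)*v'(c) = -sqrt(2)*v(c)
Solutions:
 v(c) = C1/sin(c)^(sqrt(2))


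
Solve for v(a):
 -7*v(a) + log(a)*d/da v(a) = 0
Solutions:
 v(a) = C1*exp(7*li(a))


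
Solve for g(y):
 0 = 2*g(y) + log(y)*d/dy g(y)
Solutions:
 g(y) = C1*exp(-2*li(y))


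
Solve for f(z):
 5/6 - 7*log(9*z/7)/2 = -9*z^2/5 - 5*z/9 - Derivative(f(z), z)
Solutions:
 f(z) = C1 - 3*z^3/5 - 5*z^2/18 + 7*z*log(z)/2 - 7*z*log(7)/2 - 13*z/3 + 7*z*log(3)


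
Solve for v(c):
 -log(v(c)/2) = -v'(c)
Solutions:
 Integral(1/(-log(_y) + log(2)), (_y, v(c))) = C1 - c


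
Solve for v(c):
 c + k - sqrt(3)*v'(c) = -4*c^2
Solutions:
 v(c) = C1 + 4*sqrt(3)*c^3/9 + sqrt(3)*c^2/6 + sqrt(3)*c*k/3


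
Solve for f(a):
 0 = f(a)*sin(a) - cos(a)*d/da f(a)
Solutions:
 f(a) = C1/cos(a)


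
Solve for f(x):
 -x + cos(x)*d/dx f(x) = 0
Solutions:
 f(x) = C1 + Integral(x/cos(x), x)


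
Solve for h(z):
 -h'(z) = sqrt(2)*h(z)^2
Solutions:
 h(z) = 1/(C1 + sqrt(2)*z)


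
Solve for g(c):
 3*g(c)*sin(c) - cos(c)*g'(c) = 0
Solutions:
 g(c) = C1/cos(c)^3


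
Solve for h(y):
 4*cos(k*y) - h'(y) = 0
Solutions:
 h(y) = C1 + 4*sin(k*y)/k


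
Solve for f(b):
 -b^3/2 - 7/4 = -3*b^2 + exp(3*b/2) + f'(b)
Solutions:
 f(b) = C1 - b^4/8 + b^3 - 7*b/4 - 2*exp(3*b/2)/3


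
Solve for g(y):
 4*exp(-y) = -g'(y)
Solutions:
 g(y) = C1 + 4*exp(-y)


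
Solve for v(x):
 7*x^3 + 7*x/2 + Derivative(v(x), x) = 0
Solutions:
 v(x) = C1 - 7*x^4/4 - 7*x^2/4


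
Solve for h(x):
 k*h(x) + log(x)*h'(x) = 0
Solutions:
 h(x) = C1*exp(-k*li(x))


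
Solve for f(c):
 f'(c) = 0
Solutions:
 f(c) = C1


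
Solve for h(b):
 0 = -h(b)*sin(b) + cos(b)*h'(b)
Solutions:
 h(b) = C1/cos(b)


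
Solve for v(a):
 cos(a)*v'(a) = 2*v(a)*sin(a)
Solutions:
 v(a) = C1/cos(a)^2


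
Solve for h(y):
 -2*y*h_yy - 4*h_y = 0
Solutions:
 h(y) = C1 + C2/y


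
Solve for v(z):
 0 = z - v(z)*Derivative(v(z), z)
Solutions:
 v(z) = -sqrt(C1 + z^2)
 v(z) = sqrt(C1 + z^2)


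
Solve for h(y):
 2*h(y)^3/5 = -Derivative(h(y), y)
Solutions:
 h(y) = -sqrt(10)*sqrt(-1/(C1 - 2*y))/2
 h(y) = sqrt(10)*sqrt(-1/(C1 - 2*y))/2


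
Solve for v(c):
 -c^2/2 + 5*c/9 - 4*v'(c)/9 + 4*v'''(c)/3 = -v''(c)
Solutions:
 v(c) = C1 + C2*exp(c*(-9 + sqrt(273))/24) + C3*exp(-c*(9 + sqrt(273))/24) - 3*c^3/8 - 61*c^2/32 - 981*c/64


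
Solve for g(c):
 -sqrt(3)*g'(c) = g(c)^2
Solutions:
 g(c) = 3/(C1 + sqrt(3)*c)


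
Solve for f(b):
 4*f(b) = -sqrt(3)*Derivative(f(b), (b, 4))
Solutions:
 f(b) = (C1*sin(3^(7/8)*b/3) + C2*cos(3^(7/8)*b/3))*exp(-3^(7/8)*b/3) + (C3*sin(3^(7/8)*b/3) + C4*cos(3^(7/8)*b/3))*exp(3^(7/8)*b/3)


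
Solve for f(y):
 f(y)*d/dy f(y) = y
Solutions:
 f(y) = -sqrt(C1 + y^2)
 f(y) = sqrt(C1 + y^2)


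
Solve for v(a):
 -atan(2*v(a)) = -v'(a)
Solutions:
 Integral(1/atan(2*_y), (_y, v(a))) = C1 + a


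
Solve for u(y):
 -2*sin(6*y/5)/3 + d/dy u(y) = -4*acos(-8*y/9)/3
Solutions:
 u(y) = C1 - 4*y*acos(-8*y/9)/3 - sqrt(81 - 64*y^2)/6 - 5*cos(6*y/5)/9


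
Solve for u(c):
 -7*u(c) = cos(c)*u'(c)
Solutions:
 u(c) = C1*sqrt(sin(c) - 1)*(sin(c)^3 - 3*sin(c)^2 + 3*sin(c) - 1)/(sqrt(sin(c) + 1)*(sin(c)^3 + 3*sin(c)^2 + 3*sin(c) + 1))


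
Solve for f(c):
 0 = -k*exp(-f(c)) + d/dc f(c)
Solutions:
 f(c) = log(C1 + c*k)


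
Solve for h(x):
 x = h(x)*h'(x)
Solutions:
 h(x) = -sqrt(C1 + x^2)
 h(x) = sqrt(C1 + x^2)


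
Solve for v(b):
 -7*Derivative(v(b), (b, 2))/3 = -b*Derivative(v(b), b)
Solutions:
 v(b) = C1 + C2*erfi(sqrt(42)*b/14)


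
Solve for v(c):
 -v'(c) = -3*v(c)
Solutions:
 v(c) = C1*exp(3*c)


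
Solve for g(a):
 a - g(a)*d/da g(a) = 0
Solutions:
 g(a) = -sqrt(C1 + a^2)
 g(a) = sqrt(C1 + a^2)


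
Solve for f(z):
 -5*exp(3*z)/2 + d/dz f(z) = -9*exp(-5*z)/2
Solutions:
 f(z) = C1 + 5*exp(3*z)/6 + 9*exp(-5*z)/10


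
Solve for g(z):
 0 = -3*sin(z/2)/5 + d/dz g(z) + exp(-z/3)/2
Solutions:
 g(z) = C1 - 6*cos(z/2)/5 + 3*exp(-z/3)/2


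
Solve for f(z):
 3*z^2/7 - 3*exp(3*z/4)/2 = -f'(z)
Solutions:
 f(z) = C1 - z^3/7 + 2*exp(3*z/4)


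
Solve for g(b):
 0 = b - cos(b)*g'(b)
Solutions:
 g(b) = C1 + Integral(b/cos(b), b)


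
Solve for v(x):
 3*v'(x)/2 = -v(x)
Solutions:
 v(x) = C1*exp(-2*x/3)


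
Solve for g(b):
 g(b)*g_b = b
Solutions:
 g(b) = -sqrt(C1 + b^2)
 g(b) = sqrt(C1 + b^2)


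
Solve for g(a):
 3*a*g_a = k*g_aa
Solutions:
 g(a) = C1 + C2*erf(sqrt(6)*a*sqrt(-1/k)/2)/sqrt(-1/k)


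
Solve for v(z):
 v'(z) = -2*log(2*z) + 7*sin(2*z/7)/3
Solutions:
 v(z) = C1 - 2*z*log(z) - 2*z*log(2) + 2*z - 49*cos(2*z/7)/6


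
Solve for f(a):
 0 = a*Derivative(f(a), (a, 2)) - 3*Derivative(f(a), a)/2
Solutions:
 f(a) = C1 + C2*a^(5/2)


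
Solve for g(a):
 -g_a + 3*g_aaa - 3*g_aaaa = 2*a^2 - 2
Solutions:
 g(a) = C1 + C2*exp(a*(2*2^(1/3)/(3*sqrt(5) + 7)^(1/3) + 2^(2/3)*(3*sqrt(5) + 7)^(1/3) + 4)/12)*sin(2^(1/3)*sqrt(3)*a*(-2^(1/3)*(3*sqrt(5) + 7)^(1/3) + 2/(3*sqrt(5) + 7)^(1/3))/12) + C3*exp(a*(2*2^(1/3)/(3*sqrt(5) + 7)^(1/3) + 2^(2/3)*(3*sqrt(5) + 7)^(1/3) + 4)/12)*cos(2^(1/3)*sqrt(3)*a*(-2^(1/3)*(3*sqrt(5) + 7)^(1/3) + 2/(3*sqrt(5) + 7)^(1/3))/12) + C4*exp(a*(-2^(2/3)*(3*sqrt(5) + 7)^(1/3) - 2*2^(1/3)/(3*sqrt(5) + 7)^(1/3) + 2)/6) - 2*a^3/3 - 10*a


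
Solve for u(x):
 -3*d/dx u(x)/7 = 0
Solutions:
 u(x) = C1


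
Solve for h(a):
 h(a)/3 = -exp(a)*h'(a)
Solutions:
 h(a) = C1*exp(exp(-a)/3)


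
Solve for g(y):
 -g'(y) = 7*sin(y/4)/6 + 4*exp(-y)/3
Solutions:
 g(y) = C1 + 14*cos(y/4)/3 + 4*exp(-y)/3


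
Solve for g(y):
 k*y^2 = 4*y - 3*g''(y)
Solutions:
 g(y) = C1 + C2*y - k*y^4/36 + 2*y^3/9


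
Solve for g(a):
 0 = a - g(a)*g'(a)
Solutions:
 g(a) = -sqrt(C1 + a^2)
 g(a) = sqrt(C1 + a^2)


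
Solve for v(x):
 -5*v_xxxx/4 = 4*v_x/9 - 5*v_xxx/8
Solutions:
 v(x) = C1 + C2*exp(x*(5*5^(1/3)/(8*sqrt(546) + 187)^(1/3) + 10 + 5^(2/3)*(8*sqrt(546) + 187)^(1/3))/60)*sin(sqrt(3)*5^(1/3)*x*(-5^(1/3)*(8*sqrt(546) + 187)^(1/3) + 5/(8*sqrt(546) + 187)^(1/3))/60) + C3*exp(x*(5*5^(1/3)/(8*sqrt(546) + 187)^(1/3) + 10 + 5^(2/3)*(8*sqrt(546) + 187)^(1/3))/60)*cos(sqrt(3)*5^(1/3)*x*(-5^(1/3)*(8*sqrt(546) + 187)^(1/3) + 5/(8*sqrt(546) + 187)^(1/3))/60) + C4*exp(x*(-5^(2/3)*(8*sqrt(546) + 187)^(1/3) - 5*5^(1/3)/(8*sqrt(546) + 187)^(1/3) + 5)/30)


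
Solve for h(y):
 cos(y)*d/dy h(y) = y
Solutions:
 h(y) = C1 + Integral(y/cos(y), y)


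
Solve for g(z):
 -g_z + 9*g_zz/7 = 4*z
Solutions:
 g(z) = C1 + C2*exp(7*z/9) - 2*z^2 - 36*z/7


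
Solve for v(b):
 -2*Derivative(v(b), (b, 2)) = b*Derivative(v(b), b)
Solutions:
 v(b) = C1 + C2*erf(b/2)


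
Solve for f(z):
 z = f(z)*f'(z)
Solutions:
 f(z) = -sqrt(C1 + z^2)
 f(z) = sqrt(C1 + z^2)


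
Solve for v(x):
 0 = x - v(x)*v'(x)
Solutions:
 v(x) = -sqrt(C1 + x^2)
 v(x) = sqrt(C1 + x^2)


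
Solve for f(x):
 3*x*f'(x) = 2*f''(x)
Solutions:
 f(x) = C1 + C2*erfi(sqrt(3)*x/2)


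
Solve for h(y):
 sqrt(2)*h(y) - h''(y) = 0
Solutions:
 h(y) = C1*exp(-2^(1/4)*y) + C2*exp(2^(1/4)*y)


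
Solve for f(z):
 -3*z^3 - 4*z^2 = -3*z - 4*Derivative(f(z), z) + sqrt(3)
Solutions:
 f(z) = C1 + 3*z^4/16 + z^3/3 - 3*z^2/8 + sqrt(3)*z/4


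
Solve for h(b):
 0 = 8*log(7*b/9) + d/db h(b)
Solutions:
 h(b) = C1 - 8*b*log(b) + b*log(43046721/5764801) + 8*b


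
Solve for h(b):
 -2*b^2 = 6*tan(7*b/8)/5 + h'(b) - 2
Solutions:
 h(b) = C1 - 2*b^3/3 + 2*b + 48*log(cos(7*b/8))/35


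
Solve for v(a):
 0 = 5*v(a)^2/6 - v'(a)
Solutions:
 v(a) = -6/(C1 + 5*a)


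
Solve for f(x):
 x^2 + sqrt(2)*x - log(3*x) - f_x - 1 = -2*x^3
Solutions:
 f(x) = C1 + x^4/2 + x^3/3 + sqrt(2)*x^2/2 - x*log(x) - x*log(3)


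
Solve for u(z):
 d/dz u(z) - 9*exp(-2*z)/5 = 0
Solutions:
 u(z) = C1 - 9*exp(-2*z)/10


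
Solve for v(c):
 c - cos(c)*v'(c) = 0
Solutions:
 v(c) = C1 + Integral(c/cos(c), c)


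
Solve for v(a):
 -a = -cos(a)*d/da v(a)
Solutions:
 v(a) = C1 + Integral(a/cos(a), a)


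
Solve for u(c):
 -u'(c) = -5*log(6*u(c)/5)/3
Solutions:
 3*Integral(1/(-log(_y) - log(6) + log(5)), (_y, u(c)))/5 = C1 - c


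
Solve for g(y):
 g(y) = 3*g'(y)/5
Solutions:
 g(y) = C1*exp(5*y/3)


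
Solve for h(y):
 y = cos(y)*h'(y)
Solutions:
 h(y) = C1 + Integral(y/cos(y), y)


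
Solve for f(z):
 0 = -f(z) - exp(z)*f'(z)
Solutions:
 f(z) = C1*exp(exp(-z))


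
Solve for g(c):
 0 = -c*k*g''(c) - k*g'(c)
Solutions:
 g(c) = C1 + C2*log(c)


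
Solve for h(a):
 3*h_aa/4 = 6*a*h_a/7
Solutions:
 h(a) = C1 + C2*erfi(2*sqrt(7)*a/7)


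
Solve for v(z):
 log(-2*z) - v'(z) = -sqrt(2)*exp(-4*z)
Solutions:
 v(z) = C1 + z*log(-z) + z*(-1 + log(2)) - sqrt(2)*exp(-4*z)/4


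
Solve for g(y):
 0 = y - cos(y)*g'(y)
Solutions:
 g(y) = C1 + Integral(y/cos(y), y)


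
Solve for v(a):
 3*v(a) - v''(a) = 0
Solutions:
 v(a) = C1*exp(-sqrt(3)*a) + C2*exp(sqrt(3)*a)


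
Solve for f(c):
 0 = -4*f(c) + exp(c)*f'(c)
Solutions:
 f(c) = C1*exp(-4*exp(-c))


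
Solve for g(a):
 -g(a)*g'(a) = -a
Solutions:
 g(a) = -sqrt(C1 + a^2)
 g(a) = sqrt(C1 + a^2)


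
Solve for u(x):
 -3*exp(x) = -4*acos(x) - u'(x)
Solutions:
 u(x) = C1 - 4*x*acos(x) + 4*sqrt(1 - x^2) + 3*exp(x)


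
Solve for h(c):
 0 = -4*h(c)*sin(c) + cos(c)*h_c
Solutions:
 h(c) = C1/cos(c)^4


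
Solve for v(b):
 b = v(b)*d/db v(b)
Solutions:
 v(b) = -sqrt(C1 + b^2)
 v(b) = sqrt(C1 + b^2)


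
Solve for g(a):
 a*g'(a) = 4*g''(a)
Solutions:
 g(a) = C1 + C2*erfi(sqrt(2)*a/4)


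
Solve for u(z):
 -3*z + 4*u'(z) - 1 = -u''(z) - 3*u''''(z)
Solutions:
 u(z) = C1 + C4*exp(-z) + 3*z^2/8 + z/16 + (C2*sin(sqrt(39)*z/6) + C3*cos(sqrt(39)*z/6))*exp(z/2)


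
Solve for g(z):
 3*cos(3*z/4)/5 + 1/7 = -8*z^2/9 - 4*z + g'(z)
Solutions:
 g(z) = C1 + 8*z^3/27 + 2*z^2 + z/7 + 4*sin(3*z/4)/5


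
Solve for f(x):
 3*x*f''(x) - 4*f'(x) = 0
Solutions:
 f(x) = C1 + C2*x^(7/3)


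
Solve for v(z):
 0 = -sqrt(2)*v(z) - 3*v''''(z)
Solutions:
 v(z) = (C1*sin(2^(5/8)*3^(3/4)*z/6) + C2*cos(2^(5/8)*3^(3/4)*z/6))*exp(-2^(5/8)*3^(3/4)*z/6) + (C3*sin(2^(5/8)*3^(3/4)*z/6) + C4*cos(2^(5/8)*3^(3/4)*z/6))*exp(2^(5/8)*3^(3/4)*z/6)


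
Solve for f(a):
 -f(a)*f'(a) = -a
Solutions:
 f(a) = -sqrt(C1 + a^2)
 f(a) = sqrt(C1 + a^2)


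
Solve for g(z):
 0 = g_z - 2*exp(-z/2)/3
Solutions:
 g(z) = C1 - 4*exp(-z/2)/3


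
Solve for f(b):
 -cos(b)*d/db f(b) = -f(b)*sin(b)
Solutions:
 f(b) = C1/cos(b)


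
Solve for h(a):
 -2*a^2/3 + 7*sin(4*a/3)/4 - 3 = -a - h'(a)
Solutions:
 h(a) = C1 + 2*a^3/9 - a^2/2 + 3*a + 21*cos(4*a/3)/16


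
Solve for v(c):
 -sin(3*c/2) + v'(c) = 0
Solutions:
 v(c) = C1 - 2*cos(3*c/2)/3


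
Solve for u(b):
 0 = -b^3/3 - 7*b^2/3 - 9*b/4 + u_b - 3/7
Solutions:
 u(b) = C1 + b^4/12 + 7*b^3/9 + 9*b^2/8 + 3*b/7


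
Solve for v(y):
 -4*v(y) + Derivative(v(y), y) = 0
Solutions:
 v(y) = C1*exp(4*y)


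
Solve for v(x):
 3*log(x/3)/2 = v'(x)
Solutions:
 v(x) = C1 + 3*x*log(x)/2 - 3*x*log(3)/2 - 3*x/2


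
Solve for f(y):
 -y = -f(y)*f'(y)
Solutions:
 f(y) = -sqrt(C1 + y^2)
 f(y) = sqrt(C1 + y^2)


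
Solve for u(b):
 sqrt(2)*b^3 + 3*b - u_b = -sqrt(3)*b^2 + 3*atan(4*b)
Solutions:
 u(b) = C1 + sqrt(2)*b^4/4 + sqrt(3)*b^3/3 + 3*b^2/2 - 3*b*atan(4*b) + 3*log(16*b^2 + 1)/8


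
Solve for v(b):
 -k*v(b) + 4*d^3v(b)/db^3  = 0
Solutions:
 v(b) = C1*exp(2^(1/3)*b*k^(1/3)/2) + C2*exp(2^(1/3)*b*k^(1/3)*(-1 + sqrt(3)*I)/4) + C3*exp(-2^(1/3)*b*k^(1/3)*(1 + sqrt(3)*I)/4)


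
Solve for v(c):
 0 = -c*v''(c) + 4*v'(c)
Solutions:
 v(c) = C1 + C2*c^5


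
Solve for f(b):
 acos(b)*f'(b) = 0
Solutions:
 f(b) = C1


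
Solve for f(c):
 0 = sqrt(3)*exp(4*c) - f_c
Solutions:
 f(c) = C1 + sqrt(3)*exp(4*c)/4


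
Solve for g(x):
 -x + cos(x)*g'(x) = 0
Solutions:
 g(x) = C1 + Integral(x/cos(x), x)


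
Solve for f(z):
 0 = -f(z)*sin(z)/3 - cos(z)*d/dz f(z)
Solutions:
 f(z) = C1*cos(z)^(1/3)


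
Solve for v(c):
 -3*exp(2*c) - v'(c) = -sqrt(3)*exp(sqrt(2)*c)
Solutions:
 v(c) = C1 - 3*exp(2*c)/2 + sqrt(6)*exp(sqrt(2)*c)/2


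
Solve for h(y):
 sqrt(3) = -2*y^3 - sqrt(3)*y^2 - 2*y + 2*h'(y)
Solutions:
 h(y) = C1 + y^4/4 + sqrt(3)*y^3/6 + y^2/2 + sqrt(3)*y/2


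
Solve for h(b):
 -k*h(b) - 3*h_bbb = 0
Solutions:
 h(b) = C1*exp(3^(2/3)*b*(-k)^(1/3)/3) + C2*exp(b*(-k)^(1/3)*(-3^(2/3) + 3*3^(1/6)*I)/6) + C3*exp(-b*(-k)^(1/3)*(3^(2/3) + 3*3^(1/6)*I)/6)


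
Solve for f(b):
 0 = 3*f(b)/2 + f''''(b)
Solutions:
 f(b) = (C1*sin(6^(1/4)*b/2) + C2*cos(6^(1/4)*b/2))*exp(-6^(1/4)*b/2) + (C3*sin(6^(1/4)*b/2) + C4*cos(6^(1/4)*b/2))*exp(6^(1/4)*b/2)


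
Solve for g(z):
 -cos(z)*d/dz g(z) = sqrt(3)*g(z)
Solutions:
 g(z) = C1*(sin(z) - 1)^(sqrt(3)/2)/(sin(z) + 1)^(sqrt(3)/2)


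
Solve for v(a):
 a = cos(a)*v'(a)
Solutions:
 v(a) = C1 + Integral(a/cos(a), a)


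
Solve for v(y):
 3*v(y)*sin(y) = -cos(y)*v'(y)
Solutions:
 v(y) = C1*cos(y)^3


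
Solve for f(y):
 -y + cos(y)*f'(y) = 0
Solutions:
 f(y) = C1 + Integral(y/cos(y), y)


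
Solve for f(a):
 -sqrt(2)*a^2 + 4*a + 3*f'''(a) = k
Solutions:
 f(a) = C1 + C2*a + C3*a^2 + sqrt(2)*a^5/180 - a^4/18 + a^3*k/18


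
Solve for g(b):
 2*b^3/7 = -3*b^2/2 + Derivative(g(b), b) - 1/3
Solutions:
 g(b) = C1 + b^4/14 + b^3/2 + b/3


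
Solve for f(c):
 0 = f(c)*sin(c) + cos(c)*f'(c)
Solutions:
 f(c) = C1*cos(c)


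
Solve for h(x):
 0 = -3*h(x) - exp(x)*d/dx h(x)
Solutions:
 h(x) = C1*exp(3*exp(-x))


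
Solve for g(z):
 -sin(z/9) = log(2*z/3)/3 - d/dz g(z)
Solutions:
 g(z) = C1 + z*log(z)/3 - z*log(3)/3 - z/3 + z*log(2)/3 - 9*cos(z/9)


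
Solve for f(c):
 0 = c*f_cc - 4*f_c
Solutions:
 f(c) = C1 + C2*c^5


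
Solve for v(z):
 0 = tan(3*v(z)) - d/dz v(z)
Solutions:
 v(z) = -asin(C1*exp(3*z))/3 + pi/3
 v(z) = asin(C1*exp(3*z))/3


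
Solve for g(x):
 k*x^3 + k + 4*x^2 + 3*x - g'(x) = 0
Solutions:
 g(x) = C1 + k*x^4/4 + k*x + 4*x^3/3 + 3*x^2/2


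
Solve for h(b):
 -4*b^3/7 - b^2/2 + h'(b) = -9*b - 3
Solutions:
 h(b) = C1 + b^4/7 + b^3/6 - 9*b^2/2 - 3*b


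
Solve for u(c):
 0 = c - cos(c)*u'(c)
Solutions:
 u(c) = C1 + Integral(c/cos(c), c)


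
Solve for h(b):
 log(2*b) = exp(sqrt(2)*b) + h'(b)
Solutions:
 h(b) = C1 + b*log(b) + b*(-1 + log(2)) - sqrt(2)*exp(sqrt(2)*b)/2


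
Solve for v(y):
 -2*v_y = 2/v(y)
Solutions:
 v(y) = -sqrt(C1 - 2*y)
 v(y) = sqrt(C1 - 2*y)


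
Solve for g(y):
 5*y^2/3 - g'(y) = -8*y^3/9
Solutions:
 g(y) = C1 + 2*y^4/9 + 5*y^3/9


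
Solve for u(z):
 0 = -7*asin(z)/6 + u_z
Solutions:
 u(z) = C1 + 7*z*asin(z)/6 + 7*sqrt(1 - z^2)/6


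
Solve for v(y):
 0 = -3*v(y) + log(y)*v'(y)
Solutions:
 v(y) = C1*exp(3*li(y))


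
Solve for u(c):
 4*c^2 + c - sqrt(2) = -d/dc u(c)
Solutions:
 u(c) = C1 - 4*c^3/3 - c^2/2 + sqrt(2)*c


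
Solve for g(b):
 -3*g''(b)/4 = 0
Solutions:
 g(b) = C1 + C2*b


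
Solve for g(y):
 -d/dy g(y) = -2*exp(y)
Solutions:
 g(y) = C1 + 2*exp(y)


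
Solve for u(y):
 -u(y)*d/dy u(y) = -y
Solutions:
 u(y) = -sqrt(C1 + y^2)
 u(y) = sqrt(C1 + y^2)


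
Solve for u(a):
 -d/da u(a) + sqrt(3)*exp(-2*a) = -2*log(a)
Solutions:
 u(a) = C1 + 2*a*log(a) - 2*a - sqrt(3)*exp(-2*a)/2


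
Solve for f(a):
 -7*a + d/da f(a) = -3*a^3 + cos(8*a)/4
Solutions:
 f(a) = C1 - 3*a^4/4 + 7*a^2/2 + sin(8*a)/32


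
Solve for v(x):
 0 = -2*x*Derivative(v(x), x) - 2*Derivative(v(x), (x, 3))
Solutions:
 v(x) = C1 + Integral(C2*airyai(-x) + C3*airybi(-x), x)


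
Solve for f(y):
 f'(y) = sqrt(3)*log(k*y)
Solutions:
 f(y) = C1 + sqrt(3)*y*log(k*y) - sqrt(3)*y


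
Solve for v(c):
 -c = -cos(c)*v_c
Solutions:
 v(c) = C1 + Integral(c/cos(c), c)


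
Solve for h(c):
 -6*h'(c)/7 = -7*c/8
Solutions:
 h(c) = C1 + 49*c^2/96


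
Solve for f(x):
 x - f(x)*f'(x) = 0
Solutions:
 f(x) = -sqrt(C1 + x^2)
 f(x) = sqrt(C1 + x^2)


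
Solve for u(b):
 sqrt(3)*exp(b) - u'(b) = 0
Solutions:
 u(b) = C1 + sqrt(3)*exp(b)


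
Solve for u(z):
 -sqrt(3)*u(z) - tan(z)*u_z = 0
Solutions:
 u(z) = C1/sin(z)^(sqrt(3))


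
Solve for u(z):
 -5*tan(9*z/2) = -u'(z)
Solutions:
 u(z) = C1 - 10*log(cos(9*z/2))/9


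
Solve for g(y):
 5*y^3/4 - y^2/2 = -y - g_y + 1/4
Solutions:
 g(y) = C1 - 5*y^4/16 + y^3/6 - y^2/2 + y/4


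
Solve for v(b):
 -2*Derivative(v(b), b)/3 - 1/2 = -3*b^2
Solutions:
 v(b) = C1 + 3*b^3/2 - 3*b/4


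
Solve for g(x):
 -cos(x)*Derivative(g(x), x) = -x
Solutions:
 g(x) = C1 + Integral(x/cos(x), x)


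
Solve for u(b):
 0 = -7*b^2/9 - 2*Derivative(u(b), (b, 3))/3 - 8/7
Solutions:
 u(b) = C1 + C2*b + C3*b^2 - 7*b^5/360 - 2*b^3/7


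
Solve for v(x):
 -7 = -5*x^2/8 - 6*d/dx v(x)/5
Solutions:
 v(x) = C1 - 25*x^3/144 + 35*x/6


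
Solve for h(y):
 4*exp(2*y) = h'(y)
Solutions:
 h(y) = C1 + 2*exp(2*y)


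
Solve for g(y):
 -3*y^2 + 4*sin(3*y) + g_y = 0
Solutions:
 g(y) = C1 + y^3 + 4*cos(3*y)/3


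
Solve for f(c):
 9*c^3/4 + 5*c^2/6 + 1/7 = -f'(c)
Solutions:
 f(c) = C1 - 9*c^4/16 - 5*c^3/18 - c/7


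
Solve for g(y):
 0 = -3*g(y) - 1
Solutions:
 g(y) = -1/3


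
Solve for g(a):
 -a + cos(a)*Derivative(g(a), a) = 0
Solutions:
 g(a) = C1 + Integral(a/cos(a), a)


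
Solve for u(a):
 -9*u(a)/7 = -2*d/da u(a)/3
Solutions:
 u(a) = C1*exp(27*a/14)


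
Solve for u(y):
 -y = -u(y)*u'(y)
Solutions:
 u(y) = -sqrt(C1 + y^2)
 u(y) = sqrt(C1 + y^2)


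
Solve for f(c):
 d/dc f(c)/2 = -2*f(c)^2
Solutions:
 f(c) = 1/(C1 + 4*c)


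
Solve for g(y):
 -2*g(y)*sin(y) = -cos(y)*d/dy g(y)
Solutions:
 g(y) = C1/cos(y)^2


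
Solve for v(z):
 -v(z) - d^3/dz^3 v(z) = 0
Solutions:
 v(z) = C3*exp(-z) + (C1*sin(sqrt(3)*z/2) + C2*cos(sqrt(3)*z/2))*exp(z/2)


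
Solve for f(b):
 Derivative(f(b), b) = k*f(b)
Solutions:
 f(b) = C1*exp(b*k)


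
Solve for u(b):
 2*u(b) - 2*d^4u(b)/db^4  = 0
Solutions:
 u(b) = C1*exp(-b) + C2*exp(b) + C3*sin(b) + C4*cos(b)


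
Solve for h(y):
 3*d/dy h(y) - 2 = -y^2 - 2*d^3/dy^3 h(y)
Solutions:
 h(y) = C1 + C2*sin(sqrt(6)*y/2) + C3*cos(sqrt(6)*y/2) - y^3/9 + 10*y/9


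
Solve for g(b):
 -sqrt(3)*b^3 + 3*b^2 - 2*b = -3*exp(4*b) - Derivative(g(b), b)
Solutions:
 g(b) = C1 + sqrt(3)*b^4/4 - b^3 + b^2 - 3*exp(4*b)/4


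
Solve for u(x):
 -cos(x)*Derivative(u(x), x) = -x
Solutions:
 u(x) = C1 + Integral(x/cos(x), x)


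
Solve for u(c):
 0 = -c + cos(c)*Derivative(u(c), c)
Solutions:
 u(c) = C1 + Integral(c/cos(c), c)


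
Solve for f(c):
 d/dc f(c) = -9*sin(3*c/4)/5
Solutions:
 f(c) = C1 + 12*cos(3*c/4)/5


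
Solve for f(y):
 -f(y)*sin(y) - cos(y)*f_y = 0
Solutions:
 f(y) = C1*cos(y)


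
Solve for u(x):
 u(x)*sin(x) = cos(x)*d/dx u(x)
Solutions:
 u(x) = C1/cos(x)


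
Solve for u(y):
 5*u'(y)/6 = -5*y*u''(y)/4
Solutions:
 u(y) = C1 + C2*y^(1/3)


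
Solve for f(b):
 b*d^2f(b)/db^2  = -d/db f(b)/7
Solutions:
 f(b) = C1 + C2*b^(6/7)


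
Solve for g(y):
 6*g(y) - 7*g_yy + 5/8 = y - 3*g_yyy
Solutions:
 g(y) = C1*exp(y*(49/(sqrt(43) + 386/27)^(1/3) + 9*(sqrt(43) + 386/27)^(1/3) + 42)/54)*sin(sqrt(3)*y*(-9*(sqrt(43) + 386/27)^(1/3) + 49/(sqrt(43) + 386/27)^(1/3))/54) + C2*exp(y*(49/(sqrt(43) + 386/27)^(1/3) + 9*(sqrt(43) + 386/27)^(1/3) + 42)/54)*cos(sqrt(3)*y*(-9*(sqrt(43) + 386/27)^(1/3) + 49/(sqrt(43) + 386/27)^(1/3))/54) + C3*exp(y*(-9*(sqrt(43) + 386/27)^(1/3) - 49/(sqrt(43) + 386/27)^(1/3) + 21)/27) + y/6 - 5/48


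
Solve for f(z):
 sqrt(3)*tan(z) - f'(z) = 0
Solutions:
 f(z) = C1 - sqrt(3)*log(cos(z))


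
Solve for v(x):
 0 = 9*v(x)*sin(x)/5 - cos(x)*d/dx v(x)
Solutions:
 v(x) = C1/cos(x)^(9/5)


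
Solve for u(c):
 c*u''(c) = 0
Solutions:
 u(c) = C1 + C2*c


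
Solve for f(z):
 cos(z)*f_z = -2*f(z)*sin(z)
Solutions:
 f(z) = C1*cos(z)^2


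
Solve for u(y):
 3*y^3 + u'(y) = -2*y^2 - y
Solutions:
 u(y) = C1 - 3*y^4/4 - 2*y^3/3 - y^2/2


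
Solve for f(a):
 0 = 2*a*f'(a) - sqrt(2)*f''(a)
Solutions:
 f(a) = C1 + C2*erfi(2^(3/4)*a/2)


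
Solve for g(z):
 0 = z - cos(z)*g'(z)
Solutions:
 g(z) = C1 + Integral(z/cos(z), z)


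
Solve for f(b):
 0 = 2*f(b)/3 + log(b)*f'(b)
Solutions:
 f(b) = C1*exp(-2*li(b)/3)


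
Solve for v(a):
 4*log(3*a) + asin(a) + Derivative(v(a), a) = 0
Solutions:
 v(a) = C1 - 4*a*log(a) - a*asin(a) - 4*a*log(3) + 4*a - sqrt(1 - a^2)


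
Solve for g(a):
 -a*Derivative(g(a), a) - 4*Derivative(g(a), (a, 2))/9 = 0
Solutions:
 g(a) = C1 + C2*erf(3*sqrt(2)*a/4)


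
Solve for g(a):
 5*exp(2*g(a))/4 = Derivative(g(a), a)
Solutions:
 g(a) = log(-sqrt(-1/(C1 + 5*a))) + log(2)/2
 g(a) = log(-1/(C1 + 5*a))/2 + log(2)/2


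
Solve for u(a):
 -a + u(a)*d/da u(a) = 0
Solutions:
 u(a) = -sqrt(C1 + a^2)
 u(a) = sqrt(C1 + a^2)


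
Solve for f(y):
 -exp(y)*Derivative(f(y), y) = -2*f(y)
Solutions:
 f(y) = C1*exp(-2*exp(-y))


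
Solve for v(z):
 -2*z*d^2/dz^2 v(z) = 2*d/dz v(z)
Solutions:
 v(z) = C1 + C2*log(z)


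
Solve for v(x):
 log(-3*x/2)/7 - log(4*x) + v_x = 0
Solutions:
 v(x) = C1 + 6*x*log(x)/7 + x*(-6 - log(3) + 15*log(2) - I*pi)/7


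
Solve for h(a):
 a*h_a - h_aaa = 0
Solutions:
 h(a) = C1 + Integral(C2*airyai(a) + C3*airybi(a), a)


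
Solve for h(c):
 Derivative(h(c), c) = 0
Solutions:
 h(c) = C1


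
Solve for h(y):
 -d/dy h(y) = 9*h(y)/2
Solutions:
 h(y) = C1*exp(-9*y/2)


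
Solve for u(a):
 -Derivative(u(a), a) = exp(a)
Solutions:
 u(a) = C1 - exp(a)


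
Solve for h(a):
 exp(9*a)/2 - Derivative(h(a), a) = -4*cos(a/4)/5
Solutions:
 h(a) = C1 + exp(9*a)/18 + 16*sin(a/4)/5


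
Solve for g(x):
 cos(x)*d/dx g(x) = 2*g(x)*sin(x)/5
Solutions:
 g(x) = C1/cos(x)^(2/5)


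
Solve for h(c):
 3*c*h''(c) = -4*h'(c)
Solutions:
 h(c) = C1 + C2/c^(1/3)


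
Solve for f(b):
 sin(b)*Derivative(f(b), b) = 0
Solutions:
 f(b) = C1


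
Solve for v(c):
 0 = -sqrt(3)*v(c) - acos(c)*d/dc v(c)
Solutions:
 v(c) = C1*exp(-sqrt(3)*Integral(1/acos(c), c))


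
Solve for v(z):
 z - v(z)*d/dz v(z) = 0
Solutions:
 v(z) = -sqrt(C1 + z^2)
 v(z) = sqrt(C1 + z^2)


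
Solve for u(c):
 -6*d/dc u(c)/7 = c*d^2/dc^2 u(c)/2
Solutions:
 u(c) = C1 + C2/c^(5/7)


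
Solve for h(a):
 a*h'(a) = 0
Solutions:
 h(a) = C1


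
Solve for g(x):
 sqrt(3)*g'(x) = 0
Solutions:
 g(x) = C1


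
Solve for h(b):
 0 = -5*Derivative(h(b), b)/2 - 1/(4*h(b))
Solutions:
 h(b) = -sqrt(C1 - 5*b)/5
 h(b) = sqrt(C1 - 5*b)/5


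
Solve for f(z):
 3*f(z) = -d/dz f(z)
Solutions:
 f(z) = C1*exp(-3*z)


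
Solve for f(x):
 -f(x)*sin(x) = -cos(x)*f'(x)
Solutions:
 f(x) = C1/cos(x)


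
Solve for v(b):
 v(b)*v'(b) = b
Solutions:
 v(b) = -sqrt(C1 + b^2)
 v(b) = sqrt(C1 + b^2)


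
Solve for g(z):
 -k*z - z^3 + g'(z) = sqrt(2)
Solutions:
 g(z) = C1 + k*z^2/2 + z^4/4 + sqrt(2)*z


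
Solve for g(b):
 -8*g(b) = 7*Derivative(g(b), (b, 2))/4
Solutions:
 g(b) = C1*sin(4*sqrt(14)*b/7) + C2*cos(4*sqrt(14)*b/7)


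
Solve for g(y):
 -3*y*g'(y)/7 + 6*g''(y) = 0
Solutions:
 g(y) = C1 + C2*erfi(sqrt(7)*y/14)


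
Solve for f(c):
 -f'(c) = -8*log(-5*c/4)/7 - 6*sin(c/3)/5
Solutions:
 f(c) = C1 + 8*c*log(-c)/7 - 16*c*log(2)/7 - 8*c/7 + 8*c*log(5)/7 - 18*cos(c/3)/5


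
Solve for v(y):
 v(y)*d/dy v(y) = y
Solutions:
 v(y) = -sqrt(C1 + y^2)
 v(y) = sqrt(C1 + y^2)


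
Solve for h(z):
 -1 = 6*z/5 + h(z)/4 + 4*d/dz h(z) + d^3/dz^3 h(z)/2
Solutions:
 h(z) = C1*exp(-6^(1/3)*z*(-(9 + sqrt(24657))^(1/3) + 16*6^(1/3)/(9 + sqrt(24657))^(1/3))/12)*sin(2^(1/3)*3^(1/6)*z*(4*2^(1/3)/(9 + sqrt(24657))^(1/3) + 3^(2/3)*(9 + sqrt(24657))^(1/3)/12)) + C2*exp(-6^(1/3)*z*(-(9 + sqrt(24657))^(1/3) + 16*6^(1/3)/(9 + sqrt(24657))^(1/3))/12)*cos(2^(1/3)*3^(1/6)*z*(4*2^(1/3)/(9 + sqrt(24657))^(1/3) + 3^(2/3)*(9 + sqrt(24657))^(1/3)/12)) + C3*exp(6^(1/3)*z*(-(9 + sqrt(24657))^(1/3) + 16*6^(1/3)/(9 + sqrt(24657))^(1/3))/6) - 24*z/5 + 364/5


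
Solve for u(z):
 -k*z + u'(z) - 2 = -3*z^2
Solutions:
 u(z) = C1 + k*z^2/2 - z^3 + 2*z


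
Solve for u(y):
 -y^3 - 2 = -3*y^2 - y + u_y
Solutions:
 u(y) = C1 - y^4/4 + y^3 + y^2/2 - 2*y


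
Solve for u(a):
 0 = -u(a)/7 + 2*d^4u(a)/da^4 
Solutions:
 u(a) = C1*exp(-14^(3/4)*a/14) + C2*exp(14^(3/4)*a/14) + C3*sin(14^(3/4)*a/14) + C4*cos(14^(3/4)*a/14)


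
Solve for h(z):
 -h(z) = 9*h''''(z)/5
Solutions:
 h(z) = (C1*sin(5^(1/4)*sqrt(6)*z/6) + C2*cos(5^(1/4)*sqrt(6)*z/6))*exp(-5^(1/4)*sqrt(6)*z/6) + (C3*sin(5^(1/4)*sqrt(6)*z/6) + C4*cos(5^(1/4)*sqrt(6)*z/6))*exp(5^(1/4)*sqrt(6)*z/6)


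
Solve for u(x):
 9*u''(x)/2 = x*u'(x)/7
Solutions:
 u(x) = C1 + C2*erfi(sqrt(7)*x/21)


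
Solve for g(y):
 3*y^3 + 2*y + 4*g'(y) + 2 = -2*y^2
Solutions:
 g(y) = C1 - 3*y^4/16 - y^3/6 - y^2/4 - y/2


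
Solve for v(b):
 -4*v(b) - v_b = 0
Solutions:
 v(b) = C1*exp(-4*b)


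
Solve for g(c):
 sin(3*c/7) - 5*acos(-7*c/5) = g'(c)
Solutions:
 g(c) = C1 - 5*c*acos(-7*c/5) - 5*sqrt(25 - 49*c^2)/7 - 7*cos(3*c/7)/3


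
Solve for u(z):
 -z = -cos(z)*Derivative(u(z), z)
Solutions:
 u(z) = C1 + Integral(z/cos(z), z)


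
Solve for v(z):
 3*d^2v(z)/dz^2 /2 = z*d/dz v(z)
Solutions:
 v(z) = C1 + C2*erfi(sqrt(3)*z/3)


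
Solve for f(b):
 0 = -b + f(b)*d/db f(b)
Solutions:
 f(b) = -sqrt(C1 + b^2)
 f(b) = sqrt(C1 + b^2)


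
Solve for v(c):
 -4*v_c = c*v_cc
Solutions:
 v(c) = C1 + C2/c^3


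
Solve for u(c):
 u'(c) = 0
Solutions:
 u(c) = C1


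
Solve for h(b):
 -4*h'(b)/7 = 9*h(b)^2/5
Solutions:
 h(b) = 20/(C1 + 63*b)


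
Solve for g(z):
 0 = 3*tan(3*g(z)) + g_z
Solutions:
 g(z) = -asin(C1*exp(-9*z))/3 + pi/3
 g(z) = asin(C1*exp(-9*z))/3


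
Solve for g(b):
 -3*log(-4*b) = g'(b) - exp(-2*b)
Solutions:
 g(b) = C1 - 3*b*log(-b) + 3*b*(1 - 2*log(2)) - exp(-2*b)/2


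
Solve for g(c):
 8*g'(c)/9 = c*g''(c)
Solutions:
 g(c) = C1 + C2*c^(17/9)


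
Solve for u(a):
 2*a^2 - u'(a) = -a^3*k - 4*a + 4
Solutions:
 u(a) = C1 + a^4*k/4 + 2*a^3/3 + 2*a^2 - 4*a


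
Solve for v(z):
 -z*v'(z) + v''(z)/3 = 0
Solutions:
 v(z) = C1 + C2*erfi(sqrt(6)*z/2)


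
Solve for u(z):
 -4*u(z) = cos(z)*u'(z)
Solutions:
 u(z) = C1*(sin(z)^2 - 2*sin(z) + 1)/(sin(z)^2 + 2*sin(z) + 1)


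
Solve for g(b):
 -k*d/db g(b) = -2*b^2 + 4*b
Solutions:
 g(b) = C1 + 2*b^3/(3*k) - 2*b^2/k


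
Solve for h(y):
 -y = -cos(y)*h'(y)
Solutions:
 h(y) = C1 + Integral(y/cos(y), y)


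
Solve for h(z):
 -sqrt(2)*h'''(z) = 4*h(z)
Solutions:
 h(z) = C3*exp(-sqrt(2)*z) + (C1*sin(sqrt(6)*z/2) + C2*cos(sqrt(6)*z/2))*exp(sqrt(2)*z/2)


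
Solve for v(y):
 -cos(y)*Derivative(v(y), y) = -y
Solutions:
 v(y) = C1 + Integral(y/cos(y), y)


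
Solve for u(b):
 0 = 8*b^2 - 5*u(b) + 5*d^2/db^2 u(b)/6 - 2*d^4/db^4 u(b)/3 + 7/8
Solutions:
 u(b) = 8*b^2/5 + (C1*sin(15^(1/4)*2^(3/4)*b*sin(atan(sqrt(455)/5)/2)/2) + C2*cos(15^(1/4)*2^(3/4)*b*sin(atan(sqrt(455)/5)/2)/2))*exp(-15^(1/4)*2^(3/4)*b*cos(atan(sqrt(455)/5)/2)/2) + (C3*sin(15^(1/4)*2^(3/4)*b*sin(atan(sqrt(455)/5)/2)/2) + C4*cos(15^(1/4)*2^(3/4)*b*sin(atan(sqrt(455)/5)/2)/2))*exp(15^(1/4)*2^(3/4)*b*cos(atan(sqrt(455)/5)/2)/2) + 17/24


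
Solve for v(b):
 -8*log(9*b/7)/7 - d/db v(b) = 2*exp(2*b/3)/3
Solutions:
 v(b) = C1 - 8*b*log(b)/7 + 8*b*(-2*log(3) + 1 + log(7))/7 - exp(2*b/3)


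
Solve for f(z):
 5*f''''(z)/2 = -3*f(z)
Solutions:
 f(z) = (C1*sin(10^(3/4)*3^(1/4)*z/10) + C2*cos(10^(3/4)*3^(1/4)*z/10))*exp(-10^(3/4)*3^(1/4)*z/10) + (C3*sin(10^(3/4)*3^(1/4)*z/10) + C4*cos(10^(3/4)*3^(1/4)*z/10))*exp(10^(3/4)*3^(1/4)*z/10)


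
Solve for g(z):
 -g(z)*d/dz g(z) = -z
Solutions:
 g(z) = -sqrt(C1 + z^2)
 g(z) = sqrt(C1 + z^2)


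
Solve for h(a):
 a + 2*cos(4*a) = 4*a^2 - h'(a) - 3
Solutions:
 h(a) = C1 + 4*a^3/3 - a^2/2 - 3*a - sin(4*a)/2


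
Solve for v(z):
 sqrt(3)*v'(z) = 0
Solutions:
 v(z) = C1


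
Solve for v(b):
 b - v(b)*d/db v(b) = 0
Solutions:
 v(b) = -sqrt(C1 + b^2)
 v(b) = sqrt(C1 + b^2)


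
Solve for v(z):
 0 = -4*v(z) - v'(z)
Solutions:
 v(z) = C1*exp(-4*z)


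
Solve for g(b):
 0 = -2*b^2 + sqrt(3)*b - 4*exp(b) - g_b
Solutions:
 g(b) = C1 - 2*b^3/3 + sqrt(3)*b^2/2 - 4*exp(b)


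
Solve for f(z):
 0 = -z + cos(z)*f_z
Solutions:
 f(z) = C1 + Integral(z/cos(z), z)


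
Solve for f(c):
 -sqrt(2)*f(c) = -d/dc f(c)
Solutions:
 f(c) = C1*exp(sqrt(2)*c)


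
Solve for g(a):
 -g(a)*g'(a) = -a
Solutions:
 g(a) = -sqrt(C1 + a^2)
 g(a) = sqrt(C1 + a^2)


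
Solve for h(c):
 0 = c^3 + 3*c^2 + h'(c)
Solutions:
 h(c) = C1 - c^4/4 - c^3


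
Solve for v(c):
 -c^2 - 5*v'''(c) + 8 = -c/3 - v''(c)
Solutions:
 v(c) = C1 + C2*c + C3*exp(c/5) + c^4/12 + 29*c^3/18 + 121*c^2/6


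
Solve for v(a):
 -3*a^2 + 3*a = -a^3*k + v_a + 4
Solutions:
 v(a) = C1 + a^4*k/4 - a^3 + 3*a^2/2 - 4*a


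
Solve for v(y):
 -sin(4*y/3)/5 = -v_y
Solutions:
 v(y) = C1 - 3*cos(4*y/3)/20


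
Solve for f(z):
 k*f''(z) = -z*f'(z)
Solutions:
 f(z) = C1 + C2*sqrt(k)*erf(sqrt(2)*z*sqrt(1/k)/2)


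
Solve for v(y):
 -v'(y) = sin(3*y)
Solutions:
 v(y) = C1 + cos(3*y)/3


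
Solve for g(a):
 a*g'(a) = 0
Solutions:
 g(a) = C1


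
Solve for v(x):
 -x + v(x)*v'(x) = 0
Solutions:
 v(x) = -sqrt(C1 + x^2)
 v(x) = sqrt(C1 + x^2)


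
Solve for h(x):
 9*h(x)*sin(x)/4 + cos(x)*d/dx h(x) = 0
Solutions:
 h(x) = C1*cos(x)^(9/4)


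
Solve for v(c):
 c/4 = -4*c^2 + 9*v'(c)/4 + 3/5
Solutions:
 v(c) = C1 + 16*c^3/27 + c^2/18 - 4*c/15


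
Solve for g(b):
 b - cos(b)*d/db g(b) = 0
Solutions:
 g(b) = C1 + Integral(b/cos(b), b)


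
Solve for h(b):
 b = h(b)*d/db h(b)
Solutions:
 h(b) = -sqrt(C1 + b^2)
 h(b) = sqrt(C1 + b^2)


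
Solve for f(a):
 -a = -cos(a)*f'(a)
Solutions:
 f(a) = C1 + Integral(a/cos(a), a)


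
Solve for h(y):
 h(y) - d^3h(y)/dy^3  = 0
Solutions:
 h(y) = C3*exp(y) + (C1*sin(sqrt(3)*y/2) + C2*cos(sqrt(3)*y/2))*exp(-y/2)


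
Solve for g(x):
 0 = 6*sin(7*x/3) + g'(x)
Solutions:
 g(x) = C1 + 18*cos(7*x/3)/7


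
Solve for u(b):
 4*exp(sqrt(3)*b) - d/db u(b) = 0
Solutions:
 u(b) = C1 + 4*sqrt(3)*exp(sqrt(3)*b)/3


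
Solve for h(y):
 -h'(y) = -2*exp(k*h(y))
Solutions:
 h(y) = Piecewise((log(-1/(C1*k + 2*k*y))/k, Ne(k, 0)), (nan, True))
 h(y) = Piecewise((C1 + 2*y, Eq(k, 0)), (nan, True))


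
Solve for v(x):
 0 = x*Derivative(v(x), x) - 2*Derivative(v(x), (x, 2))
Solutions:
 v(x) = C1 + C2*erfi(x/2)
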